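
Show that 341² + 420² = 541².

Compute a² + b² = 341² + 420² = 116281 + 176400 = 292681
Compute c² = 541² = 292681
Since 292681 = 292681, confirmed.

Yes, it is a Pythagorean triple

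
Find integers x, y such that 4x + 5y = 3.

Step 1: Check solvability.
gcd(4, 5) = 1
Since 1 divides 3, solutions exist.

Step 2: Apply extended Euclidean algorithm to find gcd.
We find integers such that 4*x0 + 5*y0 = 1

Step 3: Scale the particular solution.
Multiply by 3/1 = 3:
x = -3, y = 3

Step 4: Verify.
4*(-3) + 5*(3) = 3 = 3 ✓

x = -3, y = 3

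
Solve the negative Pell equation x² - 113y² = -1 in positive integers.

We need x² = 113y² - 1. Try successive y:
y = 1: x² = 113·1² - 1 = 112, not a perfect square
y = 2: x² = 113·2² - 1 = 451, not a perfect square
y = 3: x² = 113·3² - 1 = 1016, not a perfect square
...
y = 73: x² = 113·73² - 1 = 602176 = 776² ✓
Check: 776² - 113·73² = 602176 - 602177 = -1 ✓

x = 776, y = 73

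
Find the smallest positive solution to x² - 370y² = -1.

We need x² = 370y² - 1. Try successive y:
y = 1: x² = 370·1² - 1 = 369, not a perfect square
y = 2: x² = 370·2² - 1 = 1479, not a perfect square
y = 3: x² = 370·3² - 1 = 3329, not a perfect square
...
y = 17: x² = 370·17² - 1 = 106929 = 327² ✓
Check: 327² - 370·17² = 106929 - 106930 = -1 ✓

x = 327, y = 17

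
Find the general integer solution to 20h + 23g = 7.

Step 1: Compute gcd(20, 23) = 1.
Since 1 divides 7, solutions exist.

Step 2: Find a particular solution using extended Euclidean algorithm.
We get h₀ = -56, g₀ = 49.
Check: 20*-56 + 23*49 = 7 = 7 ✓

Step 3: Write the general solution.
h = -56 + (23/1)t = -56 + 23t
g = 49 - (20/1)t = 49 - 20t
for any integer t.

h = -56 + 23t, g = 49 - 20t for integer t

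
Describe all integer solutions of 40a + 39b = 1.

Step 1: Compute gcd(40, 39) = 1.
Since 1 divides 1, solutions exist.

Step 2: Find a particular solution using extended Euclidean algorithm.
We get a₀ = 1, b₀ = -1.
Check: 40*1 + 39*-1 = 1 = 1 ✓

Step 3: Write the general solution.
a = 1 + (39/1)t = 1 + 39t
b = -1 - (40/1)t = -1 - 40t
for any integer t.

a = 1 + 39t, b = -1 - 40t for integer t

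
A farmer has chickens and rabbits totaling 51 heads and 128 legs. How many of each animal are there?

Let c = chickens, r = rabbits.
Heads: c + r = 51
Legs: 2c + 4r = 128
From the first equation, c = 51 - r. Substitute:
2(51 - r) + 4r = 128
102 + 2r = 128
r = (128 - 102)/2 = 13
c = 51 - 13 = 38

Chickens: 38, Rabbits: 13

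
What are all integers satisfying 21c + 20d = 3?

Step 1: Compute gcd(21, 20) = 1.
Since 1 divides 3, solutions exist.

Step 2: Find a particular solution using extended Euclidean algorithm.
We get c₀ = 3, d₀ = -3.
Check: 21*3 + 20*-3 = 3 = 3 ✓

Step 3: Write the general solution.
c = 3 + (20/1)t = 3 + 20t
d = -3 - (21/1)t = -3 - 21t
for any integer t.

c = 3 + 20t, d = -3 - 21t for integer t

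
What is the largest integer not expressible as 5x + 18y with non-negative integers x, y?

For two coprime denominations a and b, the Frobenius number (largest value not representable as a non-negative combination) is ab - a - b.
Here gcd(5, 18) = 1, so they are coprime.
F(5, 18) = 5·18 - 5 - 18 = 90 - 23 = 67

67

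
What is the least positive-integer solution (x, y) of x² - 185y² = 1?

We seek the smallest positive integers (x, y) with x² - 185y² = 1, i.e., x² = 185y² + 1.
Try successive y values:
y = 1: x² = 185·1² + 1 = 186, not a perfect square
y = 2: x² = 185·2² + 1 = 741, not a perfect square
y = 3: x² = 185·3² + 1 = 1666, not a perfect square
... continuing the search (or via continued fractions) ...
y = 680: x² = 185·680² + 1 = 85544001, x = 9249 ✓

Verify: 9249² - 185·680² = 85544001 - 85544000 = 1 ✓

x = 9249, y = 680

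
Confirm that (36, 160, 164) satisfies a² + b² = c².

Compute a² + b² = 36² + 160² = 1296 + 25600 = 26896
Compute c² = 164² = 26896
Since 26896 = 26896, confirmed.

Yes, it is a Pythagorean triple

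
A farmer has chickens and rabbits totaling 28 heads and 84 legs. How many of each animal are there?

Let c = chickens, r = rabbits.
Heads: c + r = 28
Legs: 2c + 4r = 84
From the first equation, c = 28 - r. Substitute:
2(28 - r) + 4r = 84
56 + 2r = 84
r = (84 - 56)/2 = 14
c = 28 - 14 = 14

Chickens: 14, Rabbits: 14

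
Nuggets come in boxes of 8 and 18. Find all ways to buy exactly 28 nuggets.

We need non-negative integers (x, y) with 8x + 18y = 28.
For each x in 0..3, check if 28 - 8x is a non-negative multiple of 18.
No x yields an integer y ≥ 0.

No solution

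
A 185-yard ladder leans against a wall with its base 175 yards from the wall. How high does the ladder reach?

The ladder, wall, and ground form a right triangle with hypotenuse 185 and one leg 175.
By the Pythagorean theorem: h² = 185² - 175² = 34225 - 30625 = 3600
h = √3600 = 60 yards

60 yards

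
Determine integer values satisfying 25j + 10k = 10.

Step 1: Check solvability.
gcd(25, 10) = 5
Since 5 divides 10, solutions exist.

Step 2: Apply extended Euclidean algorithm to find gcd.
We find integers such that 25*x0 + 10*y0 = 5

Step 3: Scale the particular solution.
Multiply by 10/5 = 2:
j = 2, k = -4

Step 4: Verify.
25*(2) + 10*(-4) = 10 = 10 ✓

j = 2, k = -4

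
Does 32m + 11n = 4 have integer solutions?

Step 1: Compute gcd(32, 11).
gcd(32, 11) = 1

Step 2: Check divisibility.
Does 1 divide 4? 4 = 1 x 4, so yes.

By the theorem on linear Diophantine equations, 32m + 11n = 4 has integer solutions if and only if gcd(32, 11) divides 4. Since 1 | 4, solutions exist.

Yes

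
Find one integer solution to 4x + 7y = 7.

Step 1: Check solvability.
gcd(4, 7) = 1
Since 1 divides 7, solutions exist.

Step 2: Apply extended Euclidean algorithm to find gcd.
We find integers such that 4*x0 + 7*y0 = 1

Step 3: Scale the particular solution.
Multiply by 7/1 = 7:
x = 14, y = -7

Step 4: Verify.
4*(14) + 7*(-7) = 7 = 7 ✓

x = 14, y = -7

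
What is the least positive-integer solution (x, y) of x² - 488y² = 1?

We seek the smallest positive integers (x, y) with x² - 488y² = 1, i.e., x² = 488y² + 1.
Try successive y values:
y = 1: x² = 488·1² + 1 = 489, not a perfect square
y = 2: x² = 488·2² + 1 = 1953, not a perfect square
y = 3: x² = 488·3² + 1 = 4393, not a perfect square
... continuing the search (or via continued fractions) ...
y = 11: x² = 488·11² + 1 = 59049, x = 243 ✓

Verify: 243² - 488·11² = 59049 - 59048 = 1 ✓

x = 243, y = 11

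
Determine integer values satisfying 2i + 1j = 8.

Step 1: Check solvability.
gcd(2, 1) = 1
Since 1 divides 8, solutions exist.

Step 2: Apply extended Euclidean algorithm to find gcd.
We find integers such that 2*x0 + 1*y0 = 1

Step 3: Scale the particular solution.
Multiply by 8/1 = 8:
i = 0, j = 8

Step 4: Verify.
2*(0) + 1*(8) = 8 = 8 ✓

i = 0, j = 8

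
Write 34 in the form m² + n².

We need to find integers m, n > 0 such that m² + n² = 34.
Trying m = 3: n² = 34 - 3² = 34 - 9 = 25
n = 5
Check: 3² + 5² = 9 + 25 = 34 ✓

34 = 3² + 5²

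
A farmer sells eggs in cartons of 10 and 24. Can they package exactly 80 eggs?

We need non-negative a, b with 10a + 24b = 80.
gcd(10, 24) = 2 divides 80.
Try a = 8: 24b = 80 - 80 = 0, so b = 0.
One way: 8 cartons of 10 and 0 cartons of 24.

Yes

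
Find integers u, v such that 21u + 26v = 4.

Step 1: Check solvability.
gcd(21, 26) = 1
Since 1 divides 4, solutions exist.

Step 2: Apply extended Euclidean algorithm to find gcd.
We find integers such that 21*x0 + 26*y0 = 1

Step 3: Scale the particular solution.
Multiply by 4/1 = 4:
u = 20, v = -16

Step 4: Verify.
21*(20) + 26*(-16) = 4 = 4 ✓

u = 20, v = -16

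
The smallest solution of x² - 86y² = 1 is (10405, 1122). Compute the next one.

Solutions to x² - Dy² = 1 are generated by powers of (x₀ + y₀√D).
The next solution satisfies x₁ + y₁√86 = (x₀ + y₀√86)², giving:
x₁ = x₀² + 86y₀² = 10405² + 86·1122² = 108264025 + 108264024 = 216528049
y₁ = 2x₀y₀ = 2·10405·1122 = 23348820

Verify: 216528049² - 86·23348820² = 46884396003746401 - 46884396003746400 = 1 ✓

x = 216528049, y = 23348820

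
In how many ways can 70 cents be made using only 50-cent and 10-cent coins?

We need non-negative integers (x, y) with 50x + 10y = 70.
For each x from 0 to 1, check if (70 - 50x) is a non-negative multiple of 10.
Solutions (x, y): (0,7), (1,2)
Count: 2

2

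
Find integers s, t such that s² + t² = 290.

We need to find integers s, t > 0 such that s² + t² = 290.
Trying s = 1: t² = 290 - 1² = 290 - 1 = 289
t = 17
Check: 1² + 17² = 1 + 289 = 290 ✓

290 = 1² + 17²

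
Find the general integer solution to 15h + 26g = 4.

Step 1: Compute gcd(15, 26) = 1.
Since 1 divides 4, solutions exist.

Step 2: Find a particular solution using extended Euclidean algorithm.
We get h₀ = 28, g₀ = -16.
Check: 15*28 + 26*-16 = 4 = 4 ✓

Step 3: Write the general solution.
h = 28 + (26/1)t = 28 + 26t
g = -16 - (15/1)t = -16 - 15t
for any integer t.

h = 28 + 26t, g = -16 - 15t for integer t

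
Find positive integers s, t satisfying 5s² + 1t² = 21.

Try small values of s and check whether (21 - 5s²)/1 is a perfect square.
s = 2: 5·2² = 20, so 1t² = 21 - 20 = 1, giving t² = 1, t = 1.
Check: 5·2² + 1·1² = 20 + 1 = 21 ✓

s = 2, t = 1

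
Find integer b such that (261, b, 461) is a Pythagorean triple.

b² = c² - a² = 461² - 261² = 212521 - 68121 = 144400
b = sqrt(144400) = 380

380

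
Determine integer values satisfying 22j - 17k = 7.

Step 1: Check solvability.
gcd(22, 17) = 1
Since 1 divides 7, solutions exist.

Step 2: Apply extended Euclidean algorithm to find gcd.
We find integers such that 22*x0 + 17*y0 = 1

Step 3: Scale the particular solution.
Multiply by 7/1 = 7:
j = 49, k = 63

Step 4: Verify.
22*(49) - 17*(63) = 7 = 7 ✓

j = 49, k = 63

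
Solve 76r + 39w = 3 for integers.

Step 1: Check solvability.
gcd(76, 39) = 1
Since 1 divides 3, solutions exist.

Step 2: Apply extended Euclidean algorithm to find gcd.
We find integers such that 76*x0 + 39*y0 = 1

Step 3: Scale the particular solution.
Multiply by 3/1 = 3:
r = 57, w = -111

Step 4: Verify.
76*(57) + 39*(-111) = 3 = 3 ✓

r = 57, w = -111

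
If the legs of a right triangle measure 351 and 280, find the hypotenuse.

c² = a² + b² = 351² + 280² = 123201 + 78400 = 201601
c = 449

449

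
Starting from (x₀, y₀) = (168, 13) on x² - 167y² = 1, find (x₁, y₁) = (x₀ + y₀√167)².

Solutions to x² - Dy² = 1 are generated by powers of (x₀ + y₀√D).
The next solution satisfies x₁ + y₁√167 = (x₀ + y₀√167)², giving:
x₁ = x₀² + 167y₀² = 168² + 167·13² = 28224 + 28223 = 56447
y₁ = 2x₀y₀ = 2·168·13 = 4368

Verify: 56447² - 167·4368² = 3186263809 - 3186263808 = 1 ✓

x = 56447, y = 4368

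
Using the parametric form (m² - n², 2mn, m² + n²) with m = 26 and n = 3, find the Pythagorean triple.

a = m² - n² = 26² - 3² = 676 - 9 = 667
b = 2mn = 2·26·3 = 156
c = m² + n² = 676 + 9 = 685
Verify: 667² + 156² = 444889 + 24336 = 469225 = 685² ✓

(667, 156, 685)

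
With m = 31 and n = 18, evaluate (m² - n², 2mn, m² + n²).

a = m² - n² = 961 - 324 = 637
b = 2mn = 2·31·18 = 1116
c = m² + n² = 961 + 324 = 1285
Verify: 637² + 1116² = 405769 + 1245456 = 1651225 = 1285² ✓

(637, 1116, 1285)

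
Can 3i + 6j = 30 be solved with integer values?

Step 1: Compute gcd(3, 6).
gcd(3, 6) = 3

Step 2: Check divisibility.
Does 3 divide 30? 30 = 3 x 10, so yes.

By the theorem on linear Diophantine equations, 3i + 6j = 30 has integer solutions if and only if gcd(3, 6) divides 30. Since 3 | 30, solutions exist.

Yes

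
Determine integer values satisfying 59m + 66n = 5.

Step 1: Check solvability.
gcd(59, 66) = 1
Since 1 divides 5, solutions exist.

Step 2: Apply extended Euclidean algorithm to find gcd.
We find integers such that 59*x0 + 66*y0 = 1

Step 3: Scale the particular solution.
Multiply by 5/1 = 5:
m = -95, n = 85

Step 4: Verify.
59*(-95) + 66*(85) = 5 = 5 ✓

m = -95, n = 85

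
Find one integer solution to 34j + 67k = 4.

Step 1: Check solvability.
gcd(34, 67) = 1
Since 1 divides 4, solutions exist.

Step 2: Apply extended Euclidean algorithm to find gcd.
We find integers such that 34*x0 + 67*y0 = 1

Step 3: Scale the particular solution.
Multiply by 4/1 = 4:
j = 8, k = -4

Step 4: Verify.
34*(8) + 67*(-4) = 4 = 4 ✓

j = 8, k = -4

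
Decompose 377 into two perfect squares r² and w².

We need to find integers r, w > 0 such that r² + w² = 377.
Trying r = 4: w² = 377 - 4² = 377 - 16 = 361
w = 19
Check: 4² + 19² = 16 + 361 = 377 ✓

377 = 4² + 19²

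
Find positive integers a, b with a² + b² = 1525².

We need a² + b² = 1525² = 2325625.
Trying: 1365² + 680² = 1863225 + 462400 = 2325625 ✓

(1365, 680, 1525)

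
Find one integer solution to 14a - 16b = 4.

Step 1: Check solvability.
gcd(14, 16) = 2
Since 2 divides 4, solutions exist.

Step 2: Apply extended Euclidean algorithm to find gcd.
We find integers such that 14*x0 + 16*y0 = 2

Step 3: Scale the particular solution.
Multiply by 4/2 = 2:
a = -2, b = -2

Step 4: Verify.
14*(-2) - 16*(-2) = 4 = 4 ✓

a = -2, b = -2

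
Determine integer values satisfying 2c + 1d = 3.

Step 1: Check solvability.
gcd(2, 1) = 1
Since 1 divides 3, solutions exist.

Step 2: Apply extended Euclidean algorithm to find gcd.
We find integers such that 2*x0 + 1*y0 = 1

Step 3: Scale the particular solution.
Multiply by 3/1 = 3:
c = 0, d = 3

Step 4: Verify.
2*(0) + 1*(3) = 3 = 3 ✓

c = 0, d = 3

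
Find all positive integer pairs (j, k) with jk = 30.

The positive divisors of 30 are: 1, 2, 3, 5, 6, 10, 15, 30.
Each divisor d gives the pair (d, 30/d):
(1, 30), (2, 15), (3, 10), (5, 6), (6, 5), (10, 3), (15, 2), (30, 1)

(1, 30), (2, 15), (3, 10), (5, 6), (6, 5), (10, 3), (15, 2), (30, 1)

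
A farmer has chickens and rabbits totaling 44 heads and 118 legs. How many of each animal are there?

Let c = chickens, r = rabbits.
Heads: c + r = 44
Legs: 2c + 4r = 118
From the first equation, c = 44 - r. Substitute:
2(44 - r) + 4r = 118
88 + 2r = 118
r = (118 - 88)/2 = 15
c = 44 - 15 = 29

Chickens: 29, Rabbits: 15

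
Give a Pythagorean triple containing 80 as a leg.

We need the other leg and hypotenuse such that 80² + x² = c².
Take x = 798, c = 802: 80² + 798² = 6400 + 636804 = 643204 = 802² ✓
Triple: (798, 80, 802)

(798, 80, 802)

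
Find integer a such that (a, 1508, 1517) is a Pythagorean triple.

a² = c² - b² = 1517² - 1508² = 2301289 - 2274064 = 27225
a = sqrt(27225) = 165

165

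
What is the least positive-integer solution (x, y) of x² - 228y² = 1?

We seek the smallest positive integers (x, y) with x² - 228y² = 1, i.e., x² = 228y² + 1.
Try successive y values:
y = 1: x² = 228·1² + 1 = 229, not a perfect square
y = 2: x² = 228·2² + 1 = 913, not a perfect square
y = 3: x² = 228·3² + 1 = 2053, not a perfect square
... continuing the search (or via continued fractions) ...
y = 10: x² = 228·10² + 1 = 22801, x = 151 ✓

Verify: 151² - 228·10² = 22801 - 22800 = 1 ✓

x = 151, y = 10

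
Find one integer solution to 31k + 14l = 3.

Step 1: Check solvability.
gcd(31, 14) = 1
Since 1 divides 3, solutions exist.

Step 2: Apply extended Euclidean algorithm to find gcd.
We find integers such that 31*x0 + 14*y0 = 1

Step 3: Scale the particular solution.
Multiply by 3/1 = 3:
k = 15, l = -33

Step 4: Verify.
31*(15) + 14*(-33) = 3 = 3 ✓

k = 15, l = -33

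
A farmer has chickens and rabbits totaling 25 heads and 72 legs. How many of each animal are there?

Let c = chickens, r = rabbits.
Heads: c + r = 25
Legs: 2c + 4r = 72
From the first equation, c = 25 - r. Substitute:
2(25 - r) + 4r = 72
50 + 2r = 72
r = (72 - 50)/2 = 11
c = 25 - 11 = 14

Chickens: 14, Rabbits: 11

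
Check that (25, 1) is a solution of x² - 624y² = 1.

Compute x² = 25² = 625
Compute 624y² = 624·1² = 624·1 = 624
x² - 624y² = 625 - 624 = 1
Since this equals 1, (25, 1) is a solution.

Yes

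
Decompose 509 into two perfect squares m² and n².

We need to find integers m, n > 0 such that m² + n² = 509.
Trying m = 5: n² = 509 - 5² = 509 - 25 = 484
n = 22
Check: 5² + 22² = 25 + 484 = 509 ✓

509 = 5² + 22²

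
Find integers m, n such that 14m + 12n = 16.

Step 1: Check solvability.
gcd(14, 12) = 2
Since 2 divides 16, solutions exist.

Step 2: Apply extended Euclidean algorithm to find gcd.
We find integers such that 14*x0 + 12*y0 = 2

Step 3: Scale the particular solution.
Multiply by 16/2 = 8:
m = 8, n = -8

Step 4: Verify.
14*(8) + 12*(-8) = 16 = 16 ✓

m = 8, n = -8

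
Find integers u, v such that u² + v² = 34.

We need to find integers u, v > 0 such that u² + v² = 34.
Trying u = 3: v² = 34 - 3² = 34 - 9 = 25
v = 5
Check: 3² + 5² = 9 + 25 = 34 ✓

34 = 3² + 5²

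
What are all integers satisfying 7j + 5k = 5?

Step 1: Compute gcd(7, 5) = 1.
Since 1 divides 5, solutions exist.

Step 2: Find a particular solution using extended Euclidean algorithm.
We get j₀ = -10, k₀ = 15.
Check: 7*-10 + 5*15 = 5 = 5 ✓

Step 3: Write the general solution.
j = -10 + (5/1)t = -10 + 5t
k = 15 - (7/1)t = 15 - 7t
for any integer t.

j = -10 + 5t, k = 15 - 7t for integer t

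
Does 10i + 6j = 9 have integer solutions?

Step 1: Compute gcd(10, 6).
gcd(10, 6) = 2

Step 2: Check divisibility.
Does 2 divide 9? 9 = 2 x 4 + 1, so no.

By the theorem on linear Diophantine equations, 10i + 6j = 9 has integer solutions if and only if gcd(10, 6) divides 9. Since 2 does not divide 9, no solutions exist.

No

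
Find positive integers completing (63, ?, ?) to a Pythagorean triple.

We need the other leg and hypotenuse such that 63² + x² = c².
Take x = 16, c = 65: 63² + 16² = 3969 + 256 = 4225 = 65² ✓
Triple: (63, 16, 65)

(63, 16, 65)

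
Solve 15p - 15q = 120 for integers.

Step 1: Check solvability.
gcd(15, 15) = 15
Since 15 divides 120, solutions exist.

Step 2: Apply extended Euclidean algorithm to find gcd.
We find integers such that 15*x0 + 15*y0 = 15

Step 3: Scale the particular solution.
Multiply by 120/15 = 8:
p = 0, q = -8

Step 4: Verify.
15*(0) - 15*(-8) = 120 = 120 ✓

p = 0, q = -8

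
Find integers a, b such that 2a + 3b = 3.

Step 1: Check solvability.
gcd(2, 3) = 1
Since 1 divides 3, solutions exist.

Step 2: Apply extended Euclidean algorithm to find gcd.
We find integers such that 2*x0 + 3*y0 = 1

Step 3: Scale the particular solution.
Multiply by 3/1 = 3:
a = -3, b = 3

Step 4: Verify.
2*(-3) + 3*(3) = 3 = 3 ✓

a = -3, b = 3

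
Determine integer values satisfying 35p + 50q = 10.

Step 1: Check solvability.
gcd(35, 50) = 5
Since 5 divides 10, solutions exist.

Step 2: Apply extended Euclidean algorithm to find gcd.
We find integers such that 35*x0 + 50*y0 = 5

Step 3: Scale the particular solution.
Multiply by 10/5 = 2:
p = 6, q = -4

Step 4: Verify.
35*(6) + 50*(-4) = 10 = 10 ✓

p = 6, q = -4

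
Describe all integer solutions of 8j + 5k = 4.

Step 1: Compute gcd(8, 5) = 1.
Since 1 divides 4, solutions exist.

Step 2: Find a particular solution using extended Euclidean algorithm.
We get j₀ = 8, k₀ = -12.
Check: 8*8 + 5*-12 = 4 = 4 ✓

Step 3: Write the general solution.
j = 8 + (5/1)t = 8 + 5t
k = -12 - (8/1)t = -12 - 8t
for any integer t.

j = 8 + 5t, k = -12 - 8t for integer t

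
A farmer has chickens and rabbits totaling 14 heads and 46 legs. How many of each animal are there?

Let c = chickens, r = rabbits.
Heads: c + r = 14
Legs: 2c + 4r = 46
From the first equation, c = 14 - r. Substitute:
2(14 - r) + 4r = 46
28 + 2r = 46
r = (46 - 28)/2 = 9
c = 14 - 9 = 5

Chickens: 5, Rabbits: 9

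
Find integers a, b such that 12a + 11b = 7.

Step 1: Check solvability.
gcd(12, 11) = 1
Since 1 divides 7, solutions exist.

Step 2: Apply extended Euclidean algorithm to find gcd.
We find integers such that 12*x0 + 11*y0 = 1

Step 3: Scale the particular solution.
Multiply by 7/1 = 7:
a = 7, b = -7

Step 4: Verify.
12*(7) + 11*(-7) = 7 = 7 ✓

a = 7, b = -7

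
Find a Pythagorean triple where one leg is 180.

We need the other leg and hypotenuse such that 180² + x² = c².
Take x = 299, c = 349: 180² + 299² = 32400 + 89401 = 121801 = 349² ✓
Triple: (299, 180, 349)

(299, 180, 349)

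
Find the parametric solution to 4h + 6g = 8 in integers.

Step 1: Compute gcd(4, 6) = 2.
Since 2 divides 8, solutions exist.

Step 2: Find a particular solution using extended Euclidean algorithm.
We get h₀ = -4, g₀ = 4.
Check: 4*-4 + 6*4 = 8 = 8 ✓

Step 3: Write the general solution.
h = -4 + (6/2)t = -4 + 3t
g = 4 - (4/2)t = 4 - 2t
for any integer t.

h = -4 + 3t, g = 4 - 2t for integer t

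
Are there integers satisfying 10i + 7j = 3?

Step 1: Compute gcd(10, 7).
gcd(10, 7) = 1

Step 2: Check divisibility.
Does 1 divide 3? 3 = 1 x 3, so yes.

By the theorem on linear Diophantine equations, 10i + 7j = 3 has integer solutions if and only if gcd(10, 7) divides 3. Since 1 | 3, solutions exist.

Yes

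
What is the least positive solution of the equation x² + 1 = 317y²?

We need x² = 317y² - 1. Try successive y:
y = 1: x² = 317·1² - 1 = 316, not a perfect square
y = 2: x² = 317·2² - 1 = 1267, not a perfect square
y = 3: x² = 317·3² - 1 = 2852, not a perfect square
...
y = 19805: x² = 317·19805² - 1 = 124339453924 = 352618² ✓
Check: 352618² - 317·19805² = 124339453924 - 124339453925 = -1 ✓

x = 352618, y = 19805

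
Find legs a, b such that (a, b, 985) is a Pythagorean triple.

We need a² + b² = 985² = 970225.
Trying: 697² + 696² = 485809 + 484416 = 970225 ✓

(697, 696, 985)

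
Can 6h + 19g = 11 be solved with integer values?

Step 1: Compute gcd(6, 19).
gcd(6, 19) = 1

Step 2: Check divisibility.
Does 1 divide 11? 11 = 1 x 11, so yes.

By the theorem on linear Diophantine equations, 6h + 19g = 11 has integer solutions if and only if gcd(6, 19) divides 11. Since 1 | 11, solutions exist.

Yes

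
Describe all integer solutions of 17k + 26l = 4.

Step 1: Compute gcd(17, 26) = 1.
Since 1 divides 4, solutions exist.

Step 2: Find a particular solution using extended Euclidean algorithm.
We get k₀ = -12, l₀ = 8.
Check: 17*-12 + 26*8 = 4 = 4 ✓

Step 3: Write the general solution.
k = -12 + (26/1)t = -12 + 26t
l = 8 - (17/1)t = 8 - 17t
for any integer t.

k = -12 + 26t, l = 8 - 17t for integer t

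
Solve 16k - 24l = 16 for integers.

Step 1: Check solvability.
gcd(16, 24) = 8
Since 8 divides 16, solutions exist.

Step 2: Apply extended Euclidean algorithm to find gcd.
We find integers such that 16*x0 + 24*y0 = 8

Step 3: Scale the particular solution.
Multiply by 16/8 = 2:
k = -2, l = -2

Step 4: Verify.
16*(-2) - 24*(-2) = 16 = 16 ✓

k = -2, l = -2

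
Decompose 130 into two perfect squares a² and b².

We need to find integers a, b > 0 such that a² + b² = 130.
Trying a = 3: b² = 130 - 3² = 130 - 9 = 121
b = 11
Check: 3² + 11² = 9 + 121 = 130 ✓

130 = 3² + 11²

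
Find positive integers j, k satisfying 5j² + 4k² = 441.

Try small values of j and check whether (441 - 5j²)/4 is a perfect square.
j = 7: 5·7² = 245, so 4k² = 441 - 245 = 196, giving k² = 49, k = 7.
Check: 5·7² + 4·7² = 245 + 196 = 441 ✓

j = 7, k = 7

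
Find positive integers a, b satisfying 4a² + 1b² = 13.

Try small values of a and check whether (13 - 4a²)/1 is a perfect square.
a = 1: 4·1² = 4, so 1b² = 13 - 4 = 9, giving b² = 9, b = 3.
Check: 4·1² + 1·3² = 4 + 9 = 13 ✓

a = 1, b = 3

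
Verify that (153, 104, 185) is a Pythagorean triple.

Compute a² + b² = 153² + 104² = 23409 + 10816 = 34225
Compute c² = 185² = 34225
Since 34225 = 34225, confirmed.

Yes, it is a Pythagorean triple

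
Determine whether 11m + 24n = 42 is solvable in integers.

Step 1: Compute gcd(11, 24).
gcd(11, 24) = 1

Step 2: Check divisibility.
Does 1 divide 42? 42 = 1 x 42, so yes.

By the theorem on linear Diophantine equations, 11m + 24n = 42 has integer solutions if and only if gcd(11, 24) divides 42. Since 1 | 42, solutions exist.

Yes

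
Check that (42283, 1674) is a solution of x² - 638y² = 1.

Compute x² = 42283² = 1787852089
Compute 638y² = 638·1674² = 638·2802276 = 1787852088
x² - 638y² = 1787852089 - 1787852088 = 1
Since this equals 1, (42283, 1674) is a solution.

Yes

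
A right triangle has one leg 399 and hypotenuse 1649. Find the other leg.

b² = c² - a² = 2719201 - 159201 = 2560000
b = 1600

1600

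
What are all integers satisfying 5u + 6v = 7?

Step 1: Compute gcd(5, 6) = 1.
Since 1 divides 7, solutions exist.

Step 2: Find a particular solution using extended Euclidean algorithm.
We get u₀ = -7, v₀ = 7.
Check: 5*-7 + 6*7 = 7 = 7 ✓

Step 3: Write the general solution.
u = -7 + (6/1)t = -7 + 6t
v = 7 - (5/1)t = 7 - 5t
for any integer t.

u = -7 + 6t, v = 7 - 5t for integer t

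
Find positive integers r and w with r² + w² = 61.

We need to find integers r, w > 0 such that r² + w² = 61.
Trying r = 5: w² = 61 - 5² = 61 - 25 = 36
w = 6
Check: 5² + 6² = 25 + 36 = 61 ✓

61 = 5² + 6²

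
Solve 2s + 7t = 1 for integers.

Step 1: Check solvability.
gcd(2, 7) = 1
Since 1 divides 1, solutions exist.

Step 2: Apply extended Euclidean algorithm to find gcd.
We find integers such that 2*x0 + 7*y0 = 1

Step 3: Scale the particular solution.
Multiply by 1/1 = 1:
s = -3, t = 1

Step 4: Verify.
2*(-3) + 7*(1) = 1 = 1 ✓

s = -3, t = 1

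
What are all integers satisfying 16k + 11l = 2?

Step 1: Compute gcd(16, 11) = 1.
Since 1 divides 2, solutions exist.

Step 2: Find a particular solution using extended Euclidean algorithm.
We get k₀ = -4, l₀ = 6.
Check: 16*-4 + 11*6 = 2 = 2 ✓

Step 3: Write the general solution.
k = -4 + (11/1)t = -4 + 11t
l = 6 - (16/1)t = 6 - 16t
for any integer t.

k = -4 + 11t, l = 6 - 16t for integer t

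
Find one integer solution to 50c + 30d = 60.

Step 1: Check solvability.
gcd(50, 30) = 10
Since 10 divides 60, solutions exist.

Step 2: Apply extended Euclidean algorithm to find gcd.
We find integers such that 50*x0 + 30*y0 = 10

Step 3: Scale the particular solution.
Multiply by 60/10 = 6:
c = -6, d = 12

Step 4: Verify.
50*(-6) + 30*(12) = 60 = 60 ✓

c = -6, d = 12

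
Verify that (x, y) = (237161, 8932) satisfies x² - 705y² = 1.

Compute x² = 237161² = 56245339921
Compute 705y² = 705·8932² = 705·79780624 = 56245339920
x² - 705y² = 56245339921 - 56245339920 = 1
Since this equals 1, (237161, 8932) is a solution.

Yes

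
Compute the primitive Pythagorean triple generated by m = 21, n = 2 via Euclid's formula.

a = m² - n² = 441 - 4 = 437
b = 2mn = 2·21·2 = 84
c = m² + n² = 441 + 4 = 445
Verify: 437² + 84² = 190969 + 7056 = 198025 = 445² ✓

(437, 84, 445)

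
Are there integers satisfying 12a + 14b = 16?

Step 1: Compute gcd(12, 14).
gcd(12, 14) = 2

Step 2: Check divisibility.
Does 2 divide 16? 16 = 2 x 8, so yes.

By the theorem on linear Diophantine equations, 12a + 14b = 16 has integer solutions if and only if gcd(12, 14) divides 16. Since 2 | 16, solutions exist.

Yes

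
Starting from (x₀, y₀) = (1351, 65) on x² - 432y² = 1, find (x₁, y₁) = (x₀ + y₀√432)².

Solutions to x² - Dy² = 1 are generated by powers of (x₀ + y₀√D).
The next solution satisfies x₁ + y₁√432 = (x₀ + y₀√432)², giving:
x₁ = x₀² + 432y₀² = 1351² + 432·65² = 1825201 + 1825200 = 3650401
y₁ = 2x₀y₀ = 2·1351·65 = 175630

Verify: 3650401² - 432·175630² = 13325427460801 - 13325427460800 = 1 ✓

x = 3650401, y = 175630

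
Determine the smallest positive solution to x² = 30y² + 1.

We seek the smallest positive integers (x, y) with x² - 30y² = 1, i.e., x² = 30y² + 1.
Try successive y values:
y = 1: x² = 30·1² + 1 = 31, not a perfect square
y = 2: x² = 30·2² + 1 = 121, x = 11 ✓

Verify: 11² - 30·2² = 121 - 120 = 1 ✓

x = 11, y = 2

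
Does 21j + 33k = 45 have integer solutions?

Step 1: Compute gcd(21, 33).
gcd(21, 33) = 3

Step 2: Check divisibility.
Does 3 divide 45? 45 = 3 x 15, so yes.

By the theorem on linear Diophantine equations, 21j + 33k = 45 has integer solutions if and only if gcd(21, 33) divides 45. Since 3 | 45, solutions exist.

Yes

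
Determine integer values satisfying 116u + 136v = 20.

Step 1: Check solvability.
gcd(116, 136) = 4
Since 4 divides 20, solutions exist.

Step 2: Apply extended Euclidean algorithm to find gcd.
We find integers such that 116*x0 + 136*y0 = 4

Step 3: Scale the particular solution.
Multiply by 20/4 = 5:
u = -35, v = 30

Step 4: Verify.
116*(-35) + 136*(30) = 20 = 20 ✓

u = -35, v = 30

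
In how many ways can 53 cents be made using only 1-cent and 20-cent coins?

We need non-negative integers (x, y) with 1x + 20y = 53.
For each x from 0 to 53, check if (53 - 1x) is a non-negative multiple of 20.
Solutions (x, y): (13,2), (33,1), (53,0)
Count: 3

3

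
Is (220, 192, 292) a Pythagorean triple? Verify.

Compute a² + b² = 220² + 192² = 48400 + 36864 = 85264
Compute c² = 292² = 85264
Since 85264 = 85264, confirmed.

Yes, it is a Pythagorean triple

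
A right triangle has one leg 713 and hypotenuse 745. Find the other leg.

b² = c² - a² = 555025 - 508369 = 46656
b = 216

216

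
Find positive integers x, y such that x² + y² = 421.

Search for x with 421 - x² a perfect square.
x = 14: 421 - 14² = 421 - 196 = 225 = 15² ✓
So x = 14, y = 15.

x = 14, y = 15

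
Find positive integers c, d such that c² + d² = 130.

Search for c with 130 - c² a perfect square.
c = 3: 130 - 3² = 130 - 9 = 121 = 11² ✓
So c = 3, d = 11.

c = 3, d = 11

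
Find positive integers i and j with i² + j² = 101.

We need to find integers i, j > 0 such that i² + j² = 101.
Trying i = 1: j² = 101 - 1² = 101 - 1 = 100
j = 10
Check: 1² + 10² = 1 + 100 = 101 ✓

101 = 1² + 10²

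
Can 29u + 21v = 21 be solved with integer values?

Step 1: Compute gcd(29, 21).
gcd(29, 21) = 1

Step 2: Check divisibility.
Does 1 divide 21? 21 = 1 x 21, so yes.

By the theorem on linear Diophantine equations, 29u + 21v = 21 has integer solutions if and only if gcd(29, 21) divides 21. Since 1 | 21, solutions exist.

Yes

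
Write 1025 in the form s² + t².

We need to find integers s, t > 0 such that s² + t² = 1025.
Trying s = 1: t² = 1025 - 1² = 1025 - 1 = 1024
t = 32
Check: 1² + 32² = 1 + 1024 = 1025 ✓

1025 = 1² + 32²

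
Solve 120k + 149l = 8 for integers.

Step 1: Check solvability.
gcd(120, 149) = 1
Since 1 divides 8, solutions exist.

Step 2: Apply extended Euclidean algorithm to find gcd.
We find integers such that 120*x0 + 149*y0 = 1

Step 3: Scale the particular solution.
Multiply by 8/1 = 8:
k = -288, l = 232

Step 4: Verify.
120*(-288) + 149*(232) = 8 = 8 ✓

k = -288, l = 232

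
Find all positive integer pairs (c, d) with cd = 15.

The positive divisors of 15 are: 1, 3, 5, 15.
Each divisor d gives the pair (d, 15/d):
(1, 15), (3, 5), (5, 3), (15, 1)

(1, 15), (3, 5), (5, 3), (15, 1)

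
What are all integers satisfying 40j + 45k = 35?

Step 1: Compute gcd(40, 45) = 5.
Since 5 divides 35, solutions exist.

Step 2: Find a particular solution using extended Euclidean algorithm.
We get j₀ = -7, k₀ = 7.
Check: 40*-7 + 45*7 = 35 = 35 ✓

Step 3: Write the general solution.
j = -7 + (45/5)t = -7 + 9t
k = 7 - (40/5)t = 7 - 8t
for any integer t.

j = -7 + 9t, k = 7 - 8t for integer t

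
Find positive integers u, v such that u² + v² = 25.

Search for u with 25 - u² a perfect square.
u = 3: 25 - 3² = 25 - 9 = 16 = 4² ✓
So u = 3, v = 4.

u = 3, v = 4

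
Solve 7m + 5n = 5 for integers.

Step 1: Check solvability.
gcd(7, 5) = 1
Since 1 divides 5, solutions exist.

Step 2: Apply extended Euclidean algorithm to find gcd.
We find integers such that 7*x0 + 5*y0 = 1

Step 3: Scale the particular solution.
Multiply by 5/1 = 5:
m = -10, n = 15

Step 4: Verify.
7*(-10) + 5*(15) = 5 = 5 ✓

m = -10, n = 15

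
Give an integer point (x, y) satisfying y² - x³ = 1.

Try small integer x values and check whether x³ + 1 is a perfect square.
x = 2: x³ + 1 = 2³ + 1 = 8 + 1 = 9
Is 9 a perfect square? 3² = 9 ✓
So (x, y) = (2, -3) is a solution.

x = 2, y = -3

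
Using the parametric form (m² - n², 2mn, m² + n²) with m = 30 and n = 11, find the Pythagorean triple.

a = m² - n² = 30² - 11² = 900 - 121 = 779
b = 2mn = 2·30·11 = 660
c = m² + n² = 900 + 121 = 1021
Verify: 779² + 660² = 606841 + 435600 = 1042441 = 1021² ✓

(779, 660, 1021)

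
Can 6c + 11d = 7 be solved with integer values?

Step 1: Compute gcd(6, 11).
gcd(6, 11) = 1

Step 2: Check divisibility.
Does 1 divide 7? 7 = 1 x 7, so yes.

By the theorem on linear Diophantine equations, 6c + 11d = 7 has integer solutions if and only if gcd(6, 11) divides 7. Since 1 | 7, solutions exist.

Yes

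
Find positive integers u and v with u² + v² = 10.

We need to find integers u, v > 0 such that u² + v² = 10.
Trying u = 1: v² = 10 - 1² = 10 - 1 = 9
v = 3
Check: 1² + 3² = 1 + 9 = 10 ✓

10 = 1² + 3²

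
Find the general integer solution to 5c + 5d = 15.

Step 1: Compute gcd(5, 5) = 5.
Since 5 divides 15, solutions exist.

Step 2: Find a particular solution using extended Euclidean algorithm.
We get c₀ = 0, d₀ = 3.
Check: 5*0 + 5*3 = 15 = 15 ✓

Step 3: Write the general solution.
c = 0 + (5/5)t = 0 + 1t
d = 3 - (5/5)t = 3 - 1t
for any integer t.

c = 0 + 1t, d = 3 - 1t for integer t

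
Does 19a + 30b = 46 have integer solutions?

Step 1: Compute gcd(19, 30).
gcd(19, 30) = 1

Step 2: Check divisibility.
Does 1 divide 46? 46 = 1 x 46, so yes.

By the theorem on linear Diophantine equations, 19a + 30b = 46 has integer solutions if and only if gcd(19, 30) divides 46. Since 1 | 46, solutions exist.

Yes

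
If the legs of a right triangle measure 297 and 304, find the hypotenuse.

c² = a² + b² = 297² + 304² = 88209 + 92416 = 180625
c = 425

425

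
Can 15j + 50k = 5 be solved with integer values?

Step 1: Compute gcd(15, 50).
gcd(15, 50) = 5

Step 2: Check divisibility.
Does 5 divide 5? 5 = 5 x 1, so yes.

By the theorem on linear Diophantine equations, 15j + 50k = 5 has integer solutions if and only if gcd(15, 50) divides 5. Since 5 | 5, solutions exist.

Yes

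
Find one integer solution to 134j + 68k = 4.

Step 1: Check solvability.
gcd(134, 68) = 2
Since 2 divides 4, solutions exist.

Step 2: Apply extended Euclidean algorithm to find gcd.
We find integers such that 134*x0 + 68*y0 = 2

Step 3: Scale the particular solution.
Multiply by 4/2 = 2:
j = -2, k = 4

Step 4: Verify.
134*(-2) + 68*(4) = 4 = 4 ✓

j = -2, k = 4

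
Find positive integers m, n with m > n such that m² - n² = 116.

Factor: m² - n² = (m+n)(m-n) = 116.
We need two factors of 116 with the same parity.
Use m+n = 58 and m-n = 2 (product 58·2 = 116).
Adding: 2m = 60, so m = 30.
Subtracting: 2n = 56, so n = 28.
Check: 30² - 28² = 900 - 784 = 116 ✓

m = 30, n = 28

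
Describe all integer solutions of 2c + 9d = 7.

Step 1: Compute gcd(2, 9) = 1.
Since 1 divides 7, solutions exist.

Step 2: Find a particular solution using extended Euclidean algorithm.
We get c₀ = -28, d₀ = 7.
Check: 2*-28 + 9*7 = 7 = 7 ✓

Step 3: Write the general solution.
c = -28 + (9/1)t = -28 + 9t
d = 7 - (2/1)t = 7 - 2t
for any integer t.

c = -28 + 9t, d = 7 - 2t for integer t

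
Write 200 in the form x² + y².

We need to find integers x, y > 0 such that x² + y² = 200.
Trying x = 2: y² = 200 - 2² = 200 - 4 = 196
y = 14
Check: 2² + 14² = 4 + 196 = 200 ✓

200 = 2² + 14²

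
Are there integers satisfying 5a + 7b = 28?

Step 1: Compute gcd(5, 7).
gcd(5, 7) = 1

Step 2: Check divisibility.
Does 1 divide 28? 28 = 1 x 28, so yes.

By the theorem on linear Diophantine equations, 5a + 7b = 28 has integer solutions if and only if gcd(5, 7) divides 28. Since 1 | 28, solutions exist.

Yes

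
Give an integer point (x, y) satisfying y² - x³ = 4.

Try small integer x values and check whether x³ + 4 is a perfect square.
x = 0: x³ + 4 = 0³ + 4 = 0 + 4 = 4
Is 4 a perfect square? 2² = 4 ✓
So (x, y) = (0, 2) is a solution.

x = 0, y = 2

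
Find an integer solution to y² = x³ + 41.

Try small integer x values and check whether x³ + 41 is a perfect square.
x = 2: x³ + 41 = 2³ + 41 = 8 + 41 = 49
Is 49 a perfect square? 7² = 49 ✓
So (x, y) = (2, -7) is a solution.

x = 2, y = -7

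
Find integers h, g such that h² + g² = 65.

We need to find integers h, g > 0 such that h² + g² = 65.
Trying h = 1: g² = 65 - 1² = 65 - 1 = 64
g = 8
Check: 1² + 8² = 1 + 64 = 65 ✓

65 = 1² + 8²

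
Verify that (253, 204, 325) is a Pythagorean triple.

Compute a² + b² = 253² + 204² = 64009 + 41616 = 105625
Compute c² = 325² = 105625
Since 105625 = 105625, confirmed.

Yes, it is a Pythagorean triple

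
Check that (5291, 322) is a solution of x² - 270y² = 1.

Compute x² = 5291² = 27994681
Compute 270y² = 270·322² = 270·103684 = 27994680
x² - 270y² = 27994681 - 27994680 = 1
Since this equals 1, (5291, 322) is a solution.

Yes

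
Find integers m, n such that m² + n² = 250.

We need to find integers m, n > 0 such that m² + n² = 250.
Trying m = 5: n² = 250 - 5² = 250 - 25 = 225
n = 15
Check: 5² + 15² = 25 + 225 = 250 ✓

250 = 5² + 15²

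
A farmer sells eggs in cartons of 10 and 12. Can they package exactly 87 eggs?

We need non-negative a, b with 10a + 12b = 87.
gcd(10, 12) = 2, and 2 does not divide 87.
No integer solutions exist.

No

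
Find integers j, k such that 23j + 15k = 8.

Step 1: Check solvability.
gcd(23, 15) = 1
Since 1 divides 8, solutions exist.

Step 2: Apply extended Euclidean algorithm to find gcd.
We find integers such that 23*x0 + 15*y0 = 1

Step 3: Scale the particular solution.
Multiply by 8/1 = 8:
j = 16, k = -24

Step 4: Verify.
23*(16) + 15*(-24) = 8 = 8 ✓

j = 16, k = -24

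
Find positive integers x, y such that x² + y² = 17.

Search for x with 17 - x² a perfect square.
x = 1: 17 - 1² = 17 - 1 = 16 = 4² ✓
So x = 1, y = 4.

x = 1, y = 4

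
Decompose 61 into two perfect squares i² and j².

We need to find integers i, j > 0 such that i² + j² = 61.
Trying i = 5: j² = 61 - 5² = 61 - 25 = 36
j = 6
Check: 5² + 6² = 25 + 36 = 61 ✓

61 = 5² + 6²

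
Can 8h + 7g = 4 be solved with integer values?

Step 1: Compute gcd(8, 7).
gcd(8, 7) = 1

Step 2: Check divisibility.
Does 1 divide 4? 4 = 1 x 4, so yes.

By the theorem on linear Diophantine equations, 8h + 7g = 4 has integer solutions if and only if gcd(8, 7) divides 4. Since 1 | 4, solutions exist.

Yes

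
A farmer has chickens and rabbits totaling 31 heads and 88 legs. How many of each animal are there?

Let c = chickens, r = rabbits.
Heads: c + r = 31
Legs: 2c + 4r = 88
From the first equation, c = 31 - r. Substitute:
2(31 - r) + 4r = 88
62 + 2r = 88
r = (88 - 62)/2 = 13
c = 31 - 13 = 18

Chickens: 18, Rabbits: 13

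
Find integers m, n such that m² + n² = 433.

We need to find integers m, n > 0 such that m² + n² = 433.
Trying m = 12: n² = 433 - 12² = 433 - 144 = 289
n = 17
Check: 12² + 17² = 144 + 289 = 433 ✓

433 = 12² + 17²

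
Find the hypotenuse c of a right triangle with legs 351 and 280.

c² = a² + b² = 351² + 280² = 123201 + 78400 = 201601
c = sqrt(201601) = 449

449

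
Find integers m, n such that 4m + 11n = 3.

Step 1: Check solvability.
gcd(4, 11) = 1
Since 1 divides 3, solutions exist.

Step 2: Apply extended Euclidean algorithm to find gcd.
We find integers such that 4*x0 + 11*y0 = 1

Step 3: Scale the particular solution.
Multiply by 3/1 = 3:
m = 9, n = -3

Step 4: Verify.
4*(9) + 11*(-3) = 3 = 3 ✓

m = 9, n = -3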